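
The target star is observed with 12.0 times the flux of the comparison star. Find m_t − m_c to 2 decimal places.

-2.70

m_t − m_c = −2.5 log₁₀(F_t/F_c) = −2.5 log₁₀(12.0) = −2.5 × (1.079) = -2.698.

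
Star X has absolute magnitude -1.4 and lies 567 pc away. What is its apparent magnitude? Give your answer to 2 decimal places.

7.37

m = M + 5 log₁₀(d/10 pc) = -1.4 + 5 log₁₀(567/10)
  = -1.4 + 5 × 1.754 = -1.4 + 8.77 = 7.37.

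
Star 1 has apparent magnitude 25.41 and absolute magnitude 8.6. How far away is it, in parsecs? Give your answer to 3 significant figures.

2.30×10^4 pc

m − M = 5 log₁₀(d/10 pc)
25.41 − (8.6) = 16.81 = 5 log₁₀(d/10)
d = 10 × 10^(16.81/5) = 10 × 10^3.362 = 2.301×10^4 pc.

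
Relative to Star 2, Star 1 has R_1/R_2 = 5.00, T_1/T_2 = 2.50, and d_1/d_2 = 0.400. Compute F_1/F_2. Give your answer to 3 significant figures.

L_1/L_2 = (R_1/R_2)²(T_1/T_2)⁴ = (5.00)² × (2.50)⁴ = 976.6.
F_1/F_2 = (L_1/L_2)/(d_1/d_2)² = 976.6 / (0.400)² = 6104.

6.10×10^3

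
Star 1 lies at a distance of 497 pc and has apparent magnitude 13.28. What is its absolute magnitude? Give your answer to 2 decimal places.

M = m − 5 log₁₀(d/10 pc) = 13.28 − 5 log₁₀(497/10)
  = 13.28 − 5 × 1.696 = 13.28 − 8.48 = 4.80.

4.80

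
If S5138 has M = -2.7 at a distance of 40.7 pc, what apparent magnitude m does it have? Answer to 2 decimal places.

m = M + 5 log₁₀(d/10 pc) = -2.7 + 5 log₁₀(40.7/10)
  = -2.7 + 5 × 0.610 = -2.7 + 3.05 = 0.35.

0.35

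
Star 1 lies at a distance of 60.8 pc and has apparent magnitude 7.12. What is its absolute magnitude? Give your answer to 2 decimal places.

3.20

M = m − 5 log₁₀(d/10 pc) = 7.12 − 5 log₁₀(60.8/10)
  = 7.12 − 5 × 0.784 = 7.12 − 3.92 = 3.20.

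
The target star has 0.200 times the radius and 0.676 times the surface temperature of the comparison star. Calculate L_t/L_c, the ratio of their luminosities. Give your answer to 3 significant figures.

From the Stefan–Boltzmann law, L ∝ R²T⁴, so
L_t/L_c = (R_t/R_c)² (T_t/T_c)⁴ = (0.200)² × (0.676)⁴ = 0.04000 × 0.2088 = 0.008353.

0.00835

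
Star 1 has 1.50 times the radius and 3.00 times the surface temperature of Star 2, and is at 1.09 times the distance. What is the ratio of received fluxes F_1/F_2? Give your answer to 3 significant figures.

153

L_1/L_2 = (R_1/R_2)²(T_1/T_2)⁴ = (1.50)² × (3.00)⁴ = 182.2.
F_1/F_2 = (L_1/L_2)/(d_1/d_2)² = 182.2 / (1.09)² = 153.4.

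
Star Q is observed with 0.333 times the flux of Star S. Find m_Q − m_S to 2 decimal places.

m_Q − m_S = −2.5 log₁₀(F_Q/F_S) = −2.5 log₁₀(0.333) = −2.5 × (-0.478) = 1.194.

1.19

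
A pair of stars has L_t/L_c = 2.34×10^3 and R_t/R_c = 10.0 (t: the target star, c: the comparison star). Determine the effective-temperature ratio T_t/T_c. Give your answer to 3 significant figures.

2.20

L ∝ R²T⁴ gives T ∝ (L/R²)^(1/4), so
T_t/T_c = (2.34×10^3 / 10.0²)^(1/4) = (23.40)^(1/4) = 2.199.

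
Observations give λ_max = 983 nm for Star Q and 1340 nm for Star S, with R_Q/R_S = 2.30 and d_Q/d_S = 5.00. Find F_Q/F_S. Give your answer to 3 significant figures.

Wien's law: T_Q/T_S = λ_S/λ_Q = 1340/983 = 1.363.
L_Q/L_S = (R_Q/R_S)²(T_Q/T_S)⁴ = (2.30)²(1.363)⁴ = 18.27.
F_Q/F_S = (L_Q/L_S)/(d_Q/d_S)² = 18.27/(5.00)² = 0.7307.

0.731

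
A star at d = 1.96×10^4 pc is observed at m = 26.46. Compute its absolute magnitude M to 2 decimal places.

M = m − 5 log₁₀(d/10 pc) = 26.46 − 5 log₁₀(1.96×10^4/10)
  = 26.46 − 5 × 3.292 = 26.46 − 16.46 = 10.00.

10.00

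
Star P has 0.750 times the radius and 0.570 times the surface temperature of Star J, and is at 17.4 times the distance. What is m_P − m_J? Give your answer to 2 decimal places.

L_P/L_J = (0.750)²(0.570)⁴ = 0.05938.
F_P/F_J = (L_P/L_J)/(d_P/d_J)² = 0.05938/302.8 = 1.961×10^-4.
m_P − m_J = −2.5 log₁₀(1.961×10^-4) = 9.27.

9.27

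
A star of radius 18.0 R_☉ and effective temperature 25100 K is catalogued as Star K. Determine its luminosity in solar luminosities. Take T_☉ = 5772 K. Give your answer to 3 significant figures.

L/L_☉ = (R/R_☉)² (T/T_☉)⁴ = (18.0)² × (25100/5772)⁴
       = 324.0 × (4.349)⁴ = 324.0 × 357.6 = 1.159×10^5.

1.16×10^5 solar luminosities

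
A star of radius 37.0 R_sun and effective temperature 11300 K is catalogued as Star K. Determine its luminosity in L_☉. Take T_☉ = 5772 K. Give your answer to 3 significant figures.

L/L_☉ = (R/R_☉)² (T/T_☉)⁴ = (37.0)² × (11300/5772)⁴
       = 1369 × (1.958)⁴ = 1369 × 14.69 = 2.011×10^4.

2.01×10^4 L_☉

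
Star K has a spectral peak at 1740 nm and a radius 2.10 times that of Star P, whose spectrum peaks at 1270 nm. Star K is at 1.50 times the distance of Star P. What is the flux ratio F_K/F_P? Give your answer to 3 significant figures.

0.556

Wien's law: T_K/T_P = λ_P/λ_K = 1270/1740 = 0.7299.
L_K/L_P = (R_K/R_P)²(T_K/T_P)⁴ = (2.10)²(0.7299)⁴ = 1.252.
F_K/F_P = (L_K/L_P)/(d_K/d_P)² = 1.252/(1.50)² = 0.5563.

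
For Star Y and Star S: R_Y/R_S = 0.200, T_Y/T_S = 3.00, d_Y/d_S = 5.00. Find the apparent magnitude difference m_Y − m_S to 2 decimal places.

L_Y/L_S = (0.200)²(3.00)⁴ = 3.240.
F_Y/F_S = (L_Y/L_S)/(d_Y/d_S)² = 3.240/25.00 = 0.1296.
m_Y − m_S = −2.5 log₁₀(0.1296) = 2.22.

2.22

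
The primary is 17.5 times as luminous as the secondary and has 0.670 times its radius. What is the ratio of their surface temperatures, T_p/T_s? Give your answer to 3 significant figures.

L ∝ R²T⁴ gives T ∝ (L/R²)^(1/4), so
T_p/T_s = (17.5 / 0.670²)^(1/4) = (38.98)^(1/4) = 2.499.

2.50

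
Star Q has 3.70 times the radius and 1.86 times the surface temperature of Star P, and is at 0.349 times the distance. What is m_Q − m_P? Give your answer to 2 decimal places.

L_Q/L_P = (3.70)²(1.86)⁴ = 163.9.
F_Q/F_P = (L_Q/L_P)/(d_Q/d_P)² = 163.9/0.1218 = 1345.
m_Q − m_P = −2.5 log₁₀(1345) = -7.82.

-7.82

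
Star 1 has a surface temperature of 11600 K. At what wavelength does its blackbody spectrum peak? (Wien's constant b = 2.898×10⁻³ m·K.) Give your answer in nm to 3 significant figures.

250 nm

λ_max = b/T = 2.898×10⁻³ / 11600 = 2.50×10^-7 m = 249.8 nm.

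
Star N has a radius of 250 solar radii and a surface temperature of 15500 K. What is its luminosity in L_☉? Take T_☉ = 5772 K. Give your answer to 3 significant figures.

L/L_☉ = (R/R_☉)² (T/T_☉)⁴ = (250)² × (15500/5772)⁴
       = 6.250×10^4 × (2.685)⁴ = 6.250×10^4 × 52.00 = 3.250×10^6.

3.25×10^6 L_☉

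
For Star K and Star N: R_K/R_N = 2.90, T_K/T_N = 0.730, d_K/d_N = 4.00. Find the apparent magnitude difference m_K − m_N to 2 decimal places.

L_K/L_N = (2.90)²(0.730)⁴ = 2.388.
F_K/F_N = (L_K/L_N)/(d_K/d_N)² = 2.388/16.00 = 0.1493.
m_K − m_N = −2.5 log₁₀(0.1493) = 2.07.

2.07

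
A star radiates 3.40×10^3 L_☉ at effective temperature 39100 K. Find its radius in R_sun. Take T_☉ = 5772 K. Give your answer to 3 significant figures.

R/R_☉ = √(L/L_☉) / (T/T_☉)² = √(3.40×10^3) / (6.774)²
       = 58.31 / 45.89 = 1.271.

1.27 R_sun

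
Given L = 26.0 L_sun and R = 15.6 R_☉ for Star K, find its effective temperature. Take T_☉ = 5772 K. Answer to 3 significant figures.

3.30×10^3 K

T/T_☉ = (L/L_☉)^(1/4) / (R/R_☉)^(1/2)
T = 5772 × (26.0)^(1/4) / √(15.6) = 5772 × 2.258 / 3.950 = 3300 K.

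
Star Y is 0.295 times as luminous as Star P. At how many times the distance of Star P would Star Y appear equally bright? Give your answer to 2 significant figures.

0.54

Equal flux requires L_Y/d_Y² = L_P/d_P², so d_Y/d_P = √(L_Y/L_P)
= √(0.295) = 0.5431.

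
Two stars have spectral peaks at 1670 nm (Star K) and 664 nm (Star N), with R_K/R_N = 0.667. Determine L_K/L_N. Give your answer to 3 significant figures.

0.0111

Wien's law gives T ∝ 1/λ_max, so T_K/T_N = λ_N/λ_K = 664/1670 = 0.3976.
Then L ∝ R²T⁴ gives L_K/L_N = (0.667)² × (0.3976)⁴ = 0.4449 × 0.02499 = 0.01112.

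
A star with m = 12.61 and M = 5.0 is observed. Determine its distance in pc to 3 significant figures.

333 pc

m − M = 5 log₁₀(d/10 pc)
12.61 − (5.0) = 7.61 = 5 log₁₀(d/10)
d = 10 × 10^(7.61/5) = 10 × 10^1.522 = 332.7 pc.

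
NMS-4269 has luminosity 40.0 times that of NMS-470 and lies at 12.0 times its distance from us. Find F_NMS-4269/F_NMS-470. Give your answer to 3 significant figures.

0.278

F = L/(4πd²), so F_NMS-4269/F_NMS-470 = (L_NMS-4269/L_NMS-470) / (d_NMS-4269/d_NMS-470)²
= 40.0 / (12.0)² = 40.0 / 144.0 = 0.2778.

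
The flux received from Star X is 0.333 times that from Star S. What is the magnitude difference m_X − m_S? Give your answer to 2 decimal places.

1.19

m_X − m_S = −2.5 log₁₀(F_X/F_S) = −2.5 log₁₀(0.333) = −2.5 × (-0.478) = 1.194.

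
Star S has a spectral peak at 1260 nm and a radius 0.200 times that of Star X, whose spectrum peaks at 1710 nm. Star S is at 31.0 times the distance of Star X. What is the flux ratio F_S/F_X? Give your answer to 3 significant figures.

Wien's law: T_S/T_X = λ_X/λ_S = 1710/1260 = 1.357.
L_S/L_X = (R_S/R_X)²(T_S/T_X)⁴ = (0.200)²(1.357)⁴ = 0.1357.
F_S/F_X = (L_S/L_X)/(d_S/d_X)² = 0.1357/(31.0)² = 1.412×10^-4.

1.41×10^-4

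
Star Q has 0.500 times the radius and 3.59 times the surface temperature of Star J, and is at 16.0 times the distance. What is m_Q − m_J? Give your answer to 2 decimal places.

L_Q/L_J = (0.500)²(3.59)⁴ = 41.53.
F_Q/F_J = (L_Q/L_J)/(d_Q/d_J)² = 41.53/256.0 = 0.1622.
m_Q − m_J = −2.5 log₁₀(0.1622) = 1.97.

1.97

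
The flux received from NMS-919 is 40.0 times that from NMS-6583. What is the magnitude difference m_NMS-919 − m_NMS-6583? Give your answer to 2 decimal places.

-4.01

m_NMS-919 − m_NMS-6583 = −2.5 log₁₀(F_NMS-919/F_NMS-6583) = −2.5 log₁₀(40.0) = −2.5 × (1.602) = -4.005.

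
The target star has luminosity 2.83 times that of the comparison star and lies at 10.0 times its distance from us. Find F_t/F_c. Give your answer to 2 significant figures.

0.028

F = L/(4πd²), so F_t/F_c = (L_t/L_c) / (d_t/d_c)²
= 2.83 / (10.0)² = 2.83 / 100.0 = 0.02830.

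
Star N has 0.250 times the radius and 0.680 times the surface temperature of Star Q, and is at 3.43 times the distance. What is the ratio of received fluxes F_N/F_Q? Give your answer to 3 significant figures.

0.00114

L_N/L_Q = (R_N/R_Q)²(T_N/T_Q)⁴ = (0.250)² × (0.680)⁴ = 0.01336.
F_N/F_Q = (L_N/L_Q)/(d_N/d_Q)² = 0.01336 / (3.43)² = 0.001136.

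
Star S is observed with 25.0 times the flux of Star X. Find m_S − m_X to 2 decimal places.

m_S − m_X = −2.5 log₁₀(F_S/F_X) = −2.5 log₁₀(25.0) = −2.5 × (1.398) = -3.495.

-3.49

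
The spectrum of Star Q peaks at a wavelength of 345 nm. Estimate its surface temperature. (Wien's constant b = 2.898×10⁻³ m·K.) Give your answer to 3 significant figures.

T = b/λ_max = 2.898×10⁻³ / (345×10⁻⁹) = 8400 K.

8.40×10^3 K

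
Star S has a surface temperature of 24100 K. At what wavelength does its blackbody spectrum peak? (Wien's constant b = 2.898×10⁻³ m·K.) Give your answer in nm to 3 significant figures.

120 nm

λ_max = b/T = 2.898×10⁻³ / 24100 = 1.20×10^-7 m = 120.2 nm.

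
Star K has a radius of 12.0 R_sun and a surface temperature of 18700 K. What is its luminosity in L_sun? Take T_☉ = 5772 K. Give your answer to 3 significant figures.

1.59×10^4 L_sun

L/L_☉ = (R/R_☉)² (T/T_☉)⁴ = (12.0)² × (18700/5772)⁴
       = 144.0 × (3.240)⁴ = 144.0 × 110.2 = 1.586×10^4.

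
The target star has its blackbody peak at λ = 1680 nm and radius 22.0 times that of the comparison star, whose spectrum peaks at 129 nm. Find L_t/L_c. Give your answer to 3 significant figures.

0.0168

Wien's law gives T ∝ 1/λ_max, so T_t/T_c = λ_c/λ_t = 129/1680 = 0.07679.
Then L ∝ R²T⁴ gives L_t/L_c = (22.0)² × (0.07679)⁴ = 484.0 × 3.476×10^-5 = 0.01683.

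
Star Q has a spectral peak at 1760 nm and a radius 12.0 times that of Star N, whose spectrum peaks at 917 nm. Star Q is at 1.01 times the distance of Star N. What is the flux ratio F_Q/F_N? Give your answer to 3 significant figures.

Wien's law: T_Q/T_N = λ_N/λ_Q = 917/1760 = 0.5210.
L_Q/L_N = (R_Q/R_N)²(T_Q/T_N)⁴ = (12.0)²(0.5210)⁴ = 10.61.
F_Q/F_N = (L_Q/L_N)/(d_Q/d_N)² = 10.61/(1.01)² = 10.40.

10.4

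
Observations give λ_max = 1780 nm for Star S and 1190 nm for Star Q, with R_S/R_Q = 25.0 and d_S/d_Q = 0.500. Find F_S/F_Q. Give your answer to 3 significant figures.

Wien's law: T_S/T_Q = λ_Q/λ_S = 1190/1780 = 0.6685.
L_S/L_Q = (R_S/R_Q)²(T_S/T_Q)⁴ = (25.0)²(0.6685)⁴ = 124.8.
F_S/F_Q = (L_S/L_Q)/(d_S/d_Q)² = 124.8/(0.500)² = 499.4.

499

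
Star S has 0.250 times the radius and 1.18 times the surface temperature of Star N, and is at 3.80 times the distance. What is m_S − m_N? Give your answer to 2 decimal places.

5.19

L_S/L_N = (0.250)²(1.18)⁴ = 0.1212.
F_S/F_N = (L_S/L_N)/(d_S/d_N)² = 0.1212/14.44 = 0.008392.
m_S − m_N = −2.5 log₁₀(0.008392) = 5.19.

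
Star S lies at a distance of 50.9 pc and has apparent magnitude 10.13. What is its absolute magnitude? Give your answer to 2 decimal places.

6.60

M = m − 5 log₁₀(d/10 pc) = 10.13 − 5 log₁₀(50.9/10)
  = 10.13 − 5 × 0.707 = 10.13 − 3.53 = 6.60.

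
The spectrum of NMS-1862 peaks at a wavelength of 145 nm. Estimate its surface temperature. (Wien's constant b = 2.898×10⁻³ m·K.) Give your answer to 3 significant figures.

2.00×10^4 K

T = b/λ_max = 2.898×10⁻³ / (145×10⁻⁹) = 1.999×10^4 K.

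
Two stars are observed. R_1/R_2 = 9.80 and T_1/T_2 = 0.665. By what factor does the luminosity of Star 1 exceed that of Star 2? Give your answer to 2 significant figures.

19

From the Stefan–Boltzmann law, L ∝ R²T⁴, so
L_1/L_2 = (R_1/R_2)² (T_1/T_2)⁴ = (9.80)² × (0.665)⁴ = 96.04 × 0.1956 = 18.78.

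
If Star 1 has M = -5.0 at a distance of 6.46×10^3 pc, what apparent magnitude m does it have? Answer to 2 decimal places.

m = M + 5 log₁₀(d/10 pc) = -5.0 + 5 log₁₀(6.46×10^3/10)
  = -5.0 + 5 × 2.810 = -5.0 + 14.05 = 9.05.

9.05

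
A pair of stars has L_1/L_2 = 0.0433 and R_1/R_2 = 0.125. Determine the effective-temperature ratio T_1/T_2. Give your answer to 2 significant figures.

L ∝ R²T⁴ gives T ∝ (L/R²)^(1/4), so
T_1/T_2 = (0.0433 / 0.125²)^(1/4) = (2.771)^(1/4) = 1.290.

1.3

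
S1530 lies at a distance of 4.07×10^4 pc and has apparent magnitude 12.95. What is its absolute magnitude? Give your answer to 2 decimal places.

M = m − 5 log₁₀(d/10 pc) = 12.95 − 5 log₁₀(4.07×10^4/10)
  = 12.95 − 5 × 3.610 = 12.95 − 18.05 = -5.10.

-5.10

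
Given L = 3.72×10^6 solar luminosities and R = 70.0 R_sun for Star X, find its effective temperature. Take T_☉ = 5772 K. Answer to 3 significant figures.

T/T_☉ = (L/L_☉)^(1/4) / (R/R_☉)^(1/2)
T = 5772 × (3.72×10^6)^(1/4) / √(70.0) = 5772 × 43.92 / 8.367 = 3.030×10^4 K.

3.03×10^4 K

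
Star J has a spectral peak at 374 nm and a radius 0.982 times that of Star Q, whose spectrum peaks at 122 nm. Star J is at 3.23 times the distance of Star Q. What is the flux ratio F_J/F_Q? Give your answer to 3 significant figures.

Wien's law: T_J/T_Q = λ_Q/λ_J = 122/374 = 0.3262.
L_J/L_Q = (R_J/R_Q)²(T_J/T_Q)⁴ = (0.982)²(0.3262)⁴ = 0.01092.
F_J/F_Q = (L_J/L_Q)/(d_J/d_Q)² = 0.01092/(3.23)² = 0.001047.

0.00105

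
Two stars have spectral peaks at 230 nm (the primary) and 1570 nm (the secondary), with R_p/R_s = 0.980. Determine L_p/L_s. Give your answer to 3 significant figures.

Wien's law gives T ∝ 1/λ_max, so T_p/T_s = λ_s/λ_p = 1570/230 = 6.826.
Then L ∝ R²T⁴ gives L_p/L_s = (0.980)² × (6.826)⁴ = 0.9604 × 2171 = 2085.

2.09×10^3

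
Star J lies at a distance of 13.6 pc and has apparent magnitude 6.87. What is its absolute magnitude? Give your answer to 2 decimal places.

M = m − 5 log₁₀(d/10 pc) = 6.87 − 5 log₁₀(13.6/10)
  = 6.87 − 5 × 0.134 = 6.87 − 0.67 = 6.20.

6.20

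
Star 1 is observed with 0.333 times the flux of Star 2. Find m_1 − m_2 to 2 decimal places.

m_1 − m_2 = −2.5 log₁₀(F_1/F_2) = −2.5 log₁₀(0.333) = −2.5 × (-0.478) = 1.194.

1.19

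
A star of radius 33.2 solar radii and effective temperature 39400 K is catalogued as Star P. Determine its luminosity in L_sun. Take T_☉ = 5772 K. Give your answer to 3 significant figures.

2.39×10^6 L_sun

L/L_☉ = (R/R_☉)² (T/T_☉)⁴ = (33.2)² × (39400/5772)⁴
       = 1102 × (6.826)⁴ = 1102 × 2171 = 2.393×10^6.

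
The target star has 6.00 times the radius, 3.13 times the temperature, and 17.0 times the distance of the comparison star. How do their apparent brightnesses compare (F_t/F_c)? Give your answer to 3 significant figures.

12.0

L_t/L_c = (R_t/R_c)²(T_t/T_c)⁴ = (6.00)² × (3.13)⁴ = 3455.
F_t/F_c = (L_t/L_c)/(d_t/d_c)² = 3455 / (17.0)² = 11.96.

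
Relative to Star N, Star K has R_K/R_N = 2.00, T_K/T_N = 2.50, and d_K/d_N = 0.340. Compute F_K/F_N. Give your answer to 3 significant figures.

L_K/L_N = (R_K/R_N)²(T_K/T_N)⁴ = (2.00)² × (2.50)⁴ = 156.2.
F_K/F_N = (L_K/L_N)/(d_K/d_N)² = 156.2 / (0.340)² = 1352.

1.35×10^3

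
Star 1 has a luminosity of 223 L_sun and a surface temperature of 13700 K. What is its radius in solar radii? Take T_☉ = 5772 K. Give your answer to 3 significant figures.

R/R_☉ = √(L/L_☉) / (T/T_☉)² = √(223) / (2.374)²
       = 14.93 / 5.634 = 2.651.

2.65 solar radii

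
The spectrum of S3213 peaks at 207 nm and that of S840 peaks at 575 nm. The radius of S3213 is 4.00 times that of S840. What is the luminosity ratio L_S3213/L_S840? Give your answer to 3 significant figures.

Wien's law gives T ∝ 1/λ_max, so T_S3213/T_S840 = λ_S840/λ_S3213 = 575/207 = 2.778.
Then L ∝ R²T⁴ gives L_S3213/L_S840 = (4.00)² × (2.778)⁴ = 16.00 × 59.54 = 952.6.

953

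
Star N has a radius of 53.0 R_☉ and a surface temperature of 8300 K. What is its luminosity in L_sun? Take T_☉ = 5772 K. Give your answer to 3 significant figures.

L/L_☉ = (R/R_☉)² (T/T_☉)⁴ = (53.0)² × (8300/5772)⁴
       = 2809 × (1.438)⁴ = 2809 × 4.276 = 1.201×10^4.

1.20×10^4 L_sun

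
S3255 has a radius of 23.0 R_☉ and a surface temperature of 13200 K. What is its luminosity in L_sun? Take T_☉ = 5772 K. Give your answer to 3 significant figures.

1.45×10^4 L_sun

L/L_☉ = (R/R_☉)² (T/T_☉)⁴ = (23.0)² × (13200/5772)⁴
       = 529.0 × (2.287)⁴ = 529.0 × 27.35 = 1.447×10^4.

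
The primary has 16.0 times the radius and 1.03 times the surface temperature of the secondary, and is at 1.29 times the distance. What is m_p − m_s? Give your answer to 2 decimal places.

L_p/L_s = (16.0)²(1.03)⁴ = 288.1.
F_p/F_s = (L_p/L_s)/(d_p/d_s)² = 288.1/1.664 = 173.1.
m_p − m_s = −2.5 log₁₀(173.1) = -5.60.

-5.60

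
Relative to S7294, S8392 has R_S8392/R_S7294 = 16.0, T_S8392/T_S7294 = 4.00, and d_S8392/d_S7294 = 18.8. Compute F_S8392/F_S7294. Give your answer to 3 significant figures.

185

L_S8392/L_S7294 = (R_S8392/R_S7294)²(T_S8392/T_S7294)⁴ = (16.0)² × (4.00)⁴ = 6.554×10^4.
F_S8392/F_S7294 = (L_S8392/L_S7294)/(d_S8392/d_S7294)² = 6.554×10^4 / (18.8)² = 185.4.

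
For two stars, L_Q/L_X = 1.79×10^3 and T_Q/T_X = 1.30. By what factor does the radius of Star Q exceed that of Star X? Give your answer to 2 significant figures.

25

L ∝ R²T⁴ gives R ∝ √L / T², so
R_Q/R_X = √(1.79×10^3) / (1.30)² = 42.31 / 1.690 = 25.03.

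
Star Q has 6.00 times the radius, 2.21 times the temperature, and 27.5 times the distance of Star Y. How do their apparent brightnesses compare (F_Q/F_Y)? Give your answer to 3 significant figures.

1.14

L_Q/L_Y = (R_Q/R_Y)²(T_Q/T_Y)⁴ = (6.00)² × (2.21)⁴ = 858.8.
F_Q/F_Y = (L_Q/L_Y)/(d_Q/d_Y)² = 858.8 / (27.5)² = 1.136.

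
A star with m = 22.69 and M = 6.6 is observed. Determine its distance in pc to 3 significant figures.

1.65×10^4 pc

m − M = 5 log₁₀(d/10 pc)
22.69 − (6.6) = 16.09 = 5 log₁₀(d/10)
d = 10 × 10^(16.09/5) = 10 × 10^3.218 = 1.652×10^4 pc.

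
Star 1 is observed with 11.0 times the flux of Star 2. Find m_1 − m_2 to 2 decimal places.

m_1 − m_2 = −2.5 log₁₀(F_1/F_2) = −2.5 log₁₀(11.0) = −2.5 × (1.041) = -2.603.

-2.60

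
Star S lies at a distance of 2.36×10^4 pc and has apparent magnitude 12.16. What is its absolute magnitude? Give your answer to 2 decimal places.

-4.70

M = m − 5 log₁₀(d/10 pc) = 12.16 − 5 log₁₀(2.36×10^4/10)
  = 12.16 − 5 × 3.373 = 12.16 − 16.86 = -4.70.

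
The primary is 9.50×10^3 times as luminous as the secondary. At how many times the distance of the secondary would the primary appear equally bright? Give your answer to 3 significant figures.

Equal flux requires L_p/d_p² = L_s/d_s², so d_p/d_s = √(L_p/L_s)
= √(9.50×10^3) = 97.47.

97.5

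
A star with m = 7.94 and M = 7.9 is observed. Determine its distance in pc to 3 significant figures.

10.2 pc

m − M = 5 log₁₀(d/10 pc)
7.94 − (7.9) = 0.04 = 5 log₁₀(d/10)
d = 10 × 10^(0.04/5) = 10 × 10^0.008 = 10.19 pc.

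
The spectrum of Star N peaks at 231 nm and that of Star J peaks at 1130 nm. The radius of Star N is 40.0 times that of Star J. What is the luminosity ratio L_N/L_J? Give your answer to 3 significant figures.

Wien's law gives T ∝ 1/λ_max, so T_N/T_J = λ_J/λ_N = 1130/231 = 4.892.
Then L ∝ R²T⁴ gives L_N/L_J = (40.0)² × (4.892)⁴ = 1600 × 572.6 = 9.162×10^5.

9.16×10^5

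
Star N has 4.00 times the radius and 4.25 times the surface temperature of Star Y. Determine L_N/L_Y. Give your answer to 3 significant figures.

5.22×10^3

From the Stefan–Boltzmann law, L ∝ R²T⁴, so
L_N/L_Y = (R_N/R_Y)² (T_N/T_Y)⁴ = (4.00)² × (4.25)⁴ = 16.00 × 326.3 = 5220.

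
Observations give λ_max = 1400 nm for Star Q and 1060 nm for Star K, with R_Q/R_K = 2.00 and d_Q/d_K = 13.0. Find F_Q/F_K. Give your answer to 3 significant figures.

Wien's law: T_Q/T_K = λ_K/λ_Q = 1060/1400 = 0.7571.
L_Q/L_K = (R_Q/R_K)²(T_Q/T_K)⁴ = (2.00)²(0.7571)⁴ = 1.315.
F_Q/F_K = (L_Q/L_K)/(d_Q/d_K)² = 1.315/(13.0)² = 0.007778.

0.00778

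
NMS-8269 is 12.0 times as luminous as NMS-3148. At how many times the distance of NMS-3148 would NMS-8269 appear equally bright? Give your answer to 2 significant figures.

Equal flux requires L_NMS-8269/d_NMS-8269² = L_NMS-3148/d_NMS-3148², so d_NMS-8269/d_NMS-3148 = √(L_NMS-8269/L_NMS-3148)
= √(12.0) = 3.464.

3.5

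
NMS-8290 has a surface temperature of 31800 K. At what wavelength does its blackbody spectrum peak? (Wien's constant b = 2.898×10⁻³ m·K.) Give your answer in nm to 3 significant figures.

91.1 nm

λ_max = b/T = 2.898×10⁻³ / 31800 = 9.11×10^-8 m = 91.13 nm.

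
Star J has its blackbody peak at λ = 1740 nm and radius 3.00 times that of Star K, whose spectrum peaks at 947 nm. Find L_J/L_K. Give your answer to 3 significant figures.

Wien's law gives T ∝ 1/λ_max, so T_J/T_K = λ_K/λ_J = 947/1740 = 0.5443.
Then L ∝ R²T⁴ gives L_J/L_K = (3.00)² × (0.5443)⁴ = 9.000 × 0.08774 = 0.7897.

0.790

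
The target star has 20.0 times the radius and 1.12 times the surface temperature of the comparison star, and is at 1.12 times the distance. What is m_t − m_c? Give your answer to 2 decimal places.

-6.75

L_t/L_c = (20.0)²(1.12)⁴ = 629.4.
F_t/F_c = (L_t/L_c)/(d_t/d_c)² = 629.4/1.254 = 501.8.
m_t − m_c = −2.5 log₁₀(501.8) = -6.75.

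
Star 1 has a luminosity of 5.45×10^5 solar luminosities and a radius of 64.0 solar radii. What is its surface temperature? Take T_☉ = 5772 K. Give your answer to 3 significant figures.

T/T_☉ = (L/L_☉)^(1/4) / (R/R_☉)^(1/2)
T = 5772 × (5.45×10^5)^(1/4) / √(64.0) = 5772 × 27.17 / 8.000 = 1.960×10^4 K.

1.96×10^4 K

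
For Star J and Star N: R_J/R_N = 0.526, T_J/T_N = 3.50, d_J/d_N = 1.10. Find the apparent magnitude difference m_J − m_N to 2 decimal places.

L_J/L_N = (0.526)²(3.50)⁴ = 41.52.
F_J/F_N = (L_J/L_N)/(d_J/d_N)² = 41.52/1.210 = 34.31.
m_J − m_N = −2.5 log₁₀(34.31) = -3.84.

-3.84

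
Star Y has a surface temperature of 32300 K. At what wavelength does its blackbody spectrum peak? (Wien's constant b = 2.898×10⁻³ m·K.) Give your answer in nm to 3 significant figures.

λ_max = b/T = 2.898×10⁻³ / 32300 = 8.97×10^-8 m = 89.72 nm.

89.7 nm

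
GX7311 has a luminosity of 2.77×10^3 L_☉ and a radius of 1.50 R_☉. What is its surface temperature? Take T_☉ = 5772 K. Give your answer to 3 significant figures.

3.42×10^4 K

T/T_☉ = (L/L_☉)^(1/4) / (R/R_☉)^(1/2)
T = 5772 × (2.77×10^3)^(1/4) / √(1.50) = 5772 × 7.255 / 1.225 = 3.419×10^4 K.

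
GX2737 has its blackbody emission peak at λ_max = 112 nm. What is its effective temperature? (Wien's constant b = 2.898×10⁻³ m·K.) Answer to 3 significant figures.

T = b/λ_max = 2.898×10⁻³ / (112×10⁻⁹) = 2.587×10^4 K.

2.59×10^4 K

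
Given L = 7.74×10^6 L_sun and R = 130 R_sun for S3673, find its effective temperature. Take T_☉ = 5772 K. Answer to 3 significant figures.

T/T_☉ = (L/L_☉)^(1/4) / (R/R_☉)^(1/2)
T = 5772 × (7.74×10^6)^(1/4) / √(130) = 5772 × 52.75 / 11.40 = 2.670×10^4 K.

2.67×10^4 K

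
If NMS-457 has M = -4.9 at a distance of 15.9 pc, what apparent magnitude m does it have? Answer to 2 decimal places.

m = M + 5 log₁₀(d/10 pc) = -4.9 + 5 log₁₀(15.9/10)
  = -4.9 + 5 × 0.201 = -4.9 + 1.01 = -3.89.

-3.89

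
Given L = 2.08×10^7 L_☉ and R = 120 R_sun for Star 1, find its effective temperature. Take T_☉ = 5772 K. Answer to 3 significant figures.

T/T_☉ = (L/L_☉)^(1/4) / (R/R_☉)^(1/2)
T = 5772 × (2.08×10^7)^(1/4) / √(120) = 5772 × 67.53 / 10.95 = 3.558×10^4 K.

3.56×10^4 K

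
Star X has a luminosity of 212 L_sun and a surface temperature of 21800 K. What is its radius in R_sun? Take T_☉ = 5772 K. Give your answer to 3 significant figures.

R/R_☉ = √(L/L_☉) / (T/T_☉)² = √(212) / (3.777)²
       = 14.56 / 14.26 = 1.021.

1.02 R_sun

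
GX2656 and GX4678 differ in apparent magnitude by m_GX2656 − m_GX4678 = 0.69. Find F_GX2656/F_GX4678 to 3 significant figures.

0.530

F_GX2656/F_GX4678 = 10^(−(m_GX2656 − m_GX4678)/2.5) = 10^(-0.69/2.5) = 10^-0.276 = 0.5297.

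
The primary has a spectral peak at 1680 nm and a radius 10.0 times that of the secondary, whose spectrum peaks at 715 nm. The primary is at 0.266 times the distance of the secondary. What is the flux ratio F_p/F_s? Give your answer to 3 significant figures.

Wien's law: T_p/T_s = λ_s/λ_p = 715/1680 = 0.4256.
L_p/L_s = (R_p/R_s)²(T_p/T_s)⁴ = (10.0)²(0.4256)⁴ = 3.281.
F_p/F_s = (L_p/L_s)/(d_p/d_s)² = 3.281/(0.266)² = 46.37.

46.4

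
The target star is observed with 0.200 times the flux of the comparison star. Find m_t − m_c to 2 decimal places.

1.75

m_t − m_c = −2.5 log₁₀(F_t/F_c) = −2.5 log₁₀(0.200) = −2.5 × (-0.699) = 1.747.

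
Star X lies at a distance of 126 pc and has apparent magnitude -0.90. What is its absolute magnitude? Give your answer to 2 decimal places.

M = m − 5 log₁₀(d/10 pc) = -0.90 − 5 log₁₀(126/10)
  = -0.90 − 5 × 1.100 = -0.90 − 5.50 = -6.40.

-6.40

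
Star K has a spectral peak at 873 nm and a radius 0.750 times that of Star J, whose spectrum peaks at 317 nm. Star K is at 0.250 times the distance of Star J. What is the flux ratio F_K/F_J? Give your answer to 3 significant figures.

0.156

Wien's law: T_K/T_J = λ_J/λ_K = 317/873 = 0.3631.
L_K/L_J = (R_K/R_J)²(T_K/T_J)⁴ = (0.750)²(0.3631)⁴ = 0.009779.
F_K/F_J = (L_K/L_J)/(d_K/d_J)² = 0.009779/(0.250)² = 0.1565.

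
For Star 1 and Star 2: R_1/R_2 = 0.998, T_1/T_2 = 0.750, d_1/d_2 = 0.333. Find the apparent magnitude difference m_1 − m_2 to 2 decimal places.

-1.13

L_1/L_2 = (0.998)²(0.750)⁴ = 0.3151.
F_1/F_2 = (L_1/L_2)/(d_1/d_2)² = 0.3151/0.1109 = 2.842.
m_1 − m_2 = −2.5 log₁₀(2.842) = -1.13.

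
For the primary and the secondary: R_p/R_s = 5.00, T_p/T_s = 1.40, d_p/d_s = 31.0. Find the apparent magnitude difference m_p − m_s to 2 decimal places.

L_p/L_s = (5.00)²(1.40)⁴ = 96.04.
F_p/F_s = (L_p/L_s)/(d_p/d_s)² = 96.04/961.0 = 0.09994.
m_p − m_s = −2.5 log₁₀(0.09994) = 2.50.

2.50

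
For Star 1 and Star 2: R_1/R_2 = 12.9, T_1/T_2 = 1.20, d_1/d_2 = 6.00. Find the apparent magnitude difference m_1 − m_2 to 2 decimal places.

-2.45

L_1/L_2 = (12.9)²(1.20)⁴ = 345.1.
F_1/F_2 = (L_1/L_2)/(d_1/d_2)² = 345.1/36.00 = 9.585.
m_1 − m_2 = −2.5 log₁₀(9.585) = -2.45.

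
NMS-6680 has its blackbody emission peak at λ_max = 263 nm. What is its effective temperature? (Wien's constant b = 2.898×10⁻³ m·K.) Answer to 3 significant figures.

1.10×10^4 K

T = b/λ_max = 2.898×10⁻³ / (263×10⁻⁹) = 1.102×10^4 K.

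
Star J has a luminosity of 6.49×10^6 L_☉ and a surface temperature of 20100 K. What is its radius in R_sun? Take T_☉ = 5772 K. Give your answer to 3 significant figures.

R/R_☉ = √(L/L_☉) / (T/T_☉)² = √(6.49×10^6) / (3.482)²
       = 2548 / 12.13 = 210.1.

210 R_sun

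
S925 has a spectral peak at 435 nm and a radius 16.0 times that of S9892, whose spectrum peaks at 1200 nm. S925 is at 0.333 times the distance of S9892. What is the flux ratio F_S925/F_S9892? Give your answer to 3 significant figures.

1.34×10^5

Wien's law: T_S925/T_S9892 = λ_S9892/λ_S925 = 1200/435 = 2.759.
L_S925/L_S9892 = (R_S925/R_S9892)²(T_S925/T_S9892)⁴ = (16.0)²(2.759)⁴ = 1.483×10^4.
F_S925/F_S9892 = (L_S925/L_S9892)/(d_S925/d_S9892)² = 1.483×10^4/(0.333)² = 1.337×10^5.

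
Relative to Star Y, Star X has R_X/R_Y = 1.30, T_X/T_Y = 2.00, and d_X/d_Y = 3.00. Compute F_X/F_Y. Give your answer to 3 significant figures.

L_X/L_Y = (R_X/R_Y)²(T_X/T_Y)⁴ = (1.30)² × (2.00)⁴ = 27.04.
F_X/F_Y = (L_X/L_Y)/(d_X/d_Y)² = 27.04 / (3.00)² = 3.004.

3.00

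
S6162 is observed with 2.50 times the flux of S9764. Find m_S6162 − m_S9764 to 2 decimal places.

m_S6162 − m_S9764 = −2.5 log₁₀(F_S6162/F_S9764) = −2.5 log₁₀(2.50) = −2.5 × (0.398) = -0.995.

-0.99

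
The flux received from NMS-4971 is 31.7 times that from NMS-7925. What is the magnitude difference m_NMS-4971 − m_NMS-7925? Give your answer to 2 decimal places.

m_NMS-4971 − m_NMS-7925 = −2.5 log₁₀(F_NMS-4971/F_NMS-7925) = −2.5 log₁₀(31.7) = −2.5 × (1.501) = -3.753.

-3.75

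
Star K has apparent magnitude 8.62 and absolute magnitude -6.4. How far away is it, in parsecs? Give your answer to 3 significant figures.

m − M = 5 log₁₀(d/10 pc)
8.62 − (-6.4) = 15.02 = 5 log₁₀(d/10)
d = 10 × 10^(15.02/5) = 10 × 10^3.004 = 1.009×10^4 pc.

1.01×10^4 pc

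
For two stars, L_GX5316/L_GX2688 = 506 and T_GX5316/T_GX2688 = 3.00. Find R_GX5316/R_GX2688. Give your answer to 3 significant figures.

L ∝ R²T⁴ gives R ∝ √L / T², so
R_GX5316/R_GX2688 = √(506) / (3.00)² = 22.49 / 9.000 = 2.499.

2.50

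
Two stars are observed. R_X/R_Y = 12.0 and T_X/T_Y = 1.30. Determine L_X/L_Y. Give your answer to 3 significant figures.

411

From the Stefan–Boltzmann law, L ∝ R²T⁴, so
L_X/L_Y = (R_X/R_Y)² (T_X/T_Y)⁴ = (12.0)² × (1.30)⁴ = 144.0 × 2.856 = 411.3.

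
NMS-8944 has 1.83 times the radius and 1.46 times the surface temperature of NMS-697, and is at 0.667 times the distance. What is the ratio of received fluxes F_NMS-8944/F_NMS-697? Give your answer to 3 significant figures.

34.2

L_NMS-8944/L_NMS-697 = (R_NMS-8944/R_NMS-697)²(T_NMS-8944/T_NMS-697)⁴ = (1.83)² × (1.46)⁴ = 15.22.
F_NMS-8944/F_NMS-697 = (L_NMS-8944/L_NMS-697)/(d_NMS-8944/d_NMS-697)² = 15.22 / (0.667)² = 34.20.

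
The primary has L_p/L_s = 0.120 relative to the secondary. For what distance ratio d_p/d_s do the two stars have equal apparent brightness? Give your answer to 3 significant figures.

0.346

Equal flux requires L_p/d_p² = L_s/d_s², so d_p/d_s = √(L_p/L_s)
= √(0.120) = 0.3464.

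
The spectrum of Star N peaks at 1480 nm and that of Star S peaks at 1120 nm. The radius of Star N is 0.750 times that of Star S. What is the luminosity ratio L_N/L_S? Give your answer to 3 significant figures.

0.184

Wien's law gives T ∝ 1/λ_max, so T_N/T_S = λ_S/λ_N = 1120/1480 = 0.7568.
Then L ∝ R²T⁴ gives L_N/L_S = (0.750)² × (0.7568)⁴ = 0.5625 × 0.3280 = 0.1845.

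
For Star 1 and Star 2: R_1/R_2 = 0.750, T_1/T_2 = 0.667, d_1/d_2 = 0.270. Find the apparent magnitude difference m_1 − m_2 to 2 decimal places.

-0.46

L_1/L_2 = (0.750)²(0.667)⁴ = 0.1113.
F_1/F_2 = (L_1/L_2)/(d_1/d_2)² = 0.1113/0.07290 = 1.527.
m_1 − m_2 = −2.5 log₁₀(1.527) = -0.46.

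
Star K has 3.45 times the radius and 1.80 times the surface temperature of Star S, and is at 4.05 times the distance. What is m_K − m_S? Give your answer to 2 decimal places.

L_K/L_S = (3.45)²(1.80)⁴ = 124.9.
F_K/F_S = (L_K/L_S)/(d_K/d_S)² = 124.9/16.40 = 7.618.
m_K − m_S = −2.5 log₁₀(7.618) = -2.20.

-2.20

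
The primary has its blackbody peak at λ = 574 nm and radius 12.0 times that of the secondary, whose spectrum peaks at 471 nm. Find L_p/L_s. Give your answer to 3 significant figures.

65.3

Wien's law gives T ∝ 1/λ_max, so T_p/T_s = λ_s/λ_p = 471/574 = 0.8206.
Then L ∝ R²T⁴ gives L_p/L_s = (12.0)² × (0.8206)⁴ = 144.0 × 0.4534 = 65.28.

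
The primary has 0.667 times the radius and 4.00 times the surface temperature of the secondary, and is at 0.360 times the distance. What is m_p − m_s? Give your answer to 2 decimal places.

-7.36

L_p/L_s = (0.667)²(4.00)⁴ = 113.9.
F_p/F_s = (L_p/L_s)/(d_p/d_s)² = 113.9/0.1296 = 878.8.
m_p − m_s = −2.5 log₁₀(878.8) = -7.36.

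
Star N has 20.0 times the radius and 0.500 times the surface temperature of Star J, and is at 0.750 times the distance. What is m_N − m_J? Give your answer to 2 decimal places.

L_N/L_J = (20.0)²(0.500)⁴ = 25.00.
F_N/F_J = (L_N/L_J)/(d_N/d_J)² = 25.00/0.5625 = 44.44.
m_N − m_J = −2.5 log₁₀(44.44) = -4.12.

-4.12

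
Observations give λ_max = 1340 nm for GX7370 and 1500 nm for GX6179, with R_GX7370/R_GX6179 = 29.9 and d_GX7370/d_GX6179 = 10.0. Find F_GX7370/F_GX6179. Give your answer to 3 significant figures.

Wien's law: T_GX7370/T_GX6179 = λ_GX6179/λ_GX7370 = 1500/1340 = 1.119.
L_GX7370/L_GX6179 = (R_GX7370/R_GX6179)²(T_GX7370/T_GX6179)⁴ = (29.9)²(1.119)⁴ = 1404.
F_GX7370/F_GX6179 = (L_GX7370/L_GX6179)/(d_GX7370/d_GX6179)² = 1404/(10.0)² = 14.04.

14.0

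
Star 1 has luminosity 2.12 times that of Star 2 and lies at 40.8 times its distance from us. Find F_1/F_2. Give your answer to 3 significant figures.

F = L/(4πd²), so F_1/F_2 = (L_1/L_2) / (d_1/d_2)²
= 2.12 / (40.8)² = 2.12 / 1665 = 0.001274.

0.00127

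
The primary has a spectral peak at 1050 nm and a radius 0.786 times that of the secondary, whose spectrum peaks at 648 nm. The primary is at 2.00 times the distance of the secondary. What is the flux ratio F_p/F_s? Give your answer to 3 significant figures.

0.0224

Wien's law: T_p/T_s = λ_s/λ_p = 648/1050 = 0.6171.
L_p/L_s = (R_p/R_s)²(T_p/T_s)⁴ = (0.786)²(0.6171)⁴ = 0.08962.
F_p/F_s = (L_p/L_s)/(d_p/d_s)² = 0.08962/(2.00)² = 0.02240.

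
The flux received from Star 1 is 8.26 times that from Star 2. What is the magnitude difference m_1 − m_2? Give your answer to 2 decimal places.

-2.29

m_1 − m_2 = −2.5 log₁₀(F_1/F_2) = −2.5 log₁₀(8.26) = −2.5 × (0.917) = -2.292.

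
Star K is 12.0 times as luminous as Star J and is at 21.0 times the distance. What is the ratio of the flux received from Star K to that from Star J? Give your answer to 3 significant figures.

0.0272

F = L/(4πd²), so F_K/F_J = (L_K/L_J) / (d_K/d_J)²
= 12.0 / (21.0)² = 12.0 / 441.0 = 0.02721.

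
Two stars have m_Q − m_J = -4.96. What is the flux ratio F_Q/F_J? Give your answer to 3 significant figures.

96.4

F_Q/F_J = 10^(−(m_Q − m_J)/2.5) = 10^(4.96/2.5) = 10^1.984 = 96.38.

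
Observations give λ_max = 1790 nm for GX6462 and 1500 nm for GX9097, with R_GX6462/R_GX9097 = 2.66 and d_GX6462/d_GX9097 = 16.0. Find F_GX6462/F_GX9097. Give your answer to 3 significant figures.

0.0136

Wien's law: T_GX6462/T_GX9097 = λ_GX9097/λ_GX6462 = 1500/1790 = 0.8380.
L_GX6462/L_GX9097 = (R_GX6462/R_GX9097)²(T_GX6462/T_GX9097)⁴ = (2.66)²(0.8380)⁴ = 3.489.
F_GX6462/F_GX9097 = (L_GX6462/L_GX9097)/(d_GX6462/d_GX9097)² = 3.489/(16.0)² = 0.01363.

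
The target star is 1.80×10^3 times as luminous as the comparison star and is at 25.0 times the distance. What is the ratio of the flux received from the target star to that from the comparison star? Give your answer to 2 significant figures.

F = L/(4πd²), so F_t/F_c = (L_t/L_c) / (d_t/d_c)²
= 1.80×10^3 / (25.0)² = 1.80×10^3 / 625.0 = 2.880.

2.9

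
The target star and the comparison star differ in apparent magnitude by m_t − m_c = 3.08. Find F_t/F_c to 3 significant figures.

0.0586

F_t/F_c = 10^(−(m_t − m_c)/2.5) = 10^(-3.08/2.5) = 10^-1.232 = 0.05861.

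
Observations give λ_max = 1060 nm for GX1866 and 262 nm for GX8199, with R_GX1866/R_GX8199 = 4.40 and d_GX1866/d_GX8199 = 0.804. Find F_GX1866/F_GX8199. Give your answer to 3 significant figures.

0.112

Wien's law: T_GX1866/T_GX8199 = λ_GX8199/λ_GX1866 = 262/1060 = 0.2472.
L_GX1866/L_GX8199 = (R_GX1866/R_GX8199)²(T_GX1866/T_GX8199)⁴ = (4.40)²(0.2472)⁴ = 0.07226.
F_GX1866/F_GX8199 = (L_GX1866/L_GX8199)/(d_GX1866/d_GX8199)² = 0.07226/(0.804)² = 0.1118.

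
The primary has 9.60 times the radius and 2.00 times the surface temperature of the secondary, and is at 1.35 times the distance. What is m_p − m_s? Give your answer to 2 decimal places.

L_p/L_s = (9.60)²(2.00)⁴ = 1475.
F_p/F_s = (L_p/L_s)/(d_p/d_s)² = 1475/1.823 = 809.1.
m_p − m_s = −2.5 log₁₀(809.1) = -7.27.

-7.27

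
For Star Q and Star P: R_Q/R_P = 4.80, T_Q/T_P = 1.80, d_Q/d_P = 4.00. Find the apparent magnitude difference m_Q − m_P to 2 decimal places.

L_Q/L_P = (4.80)²(1.80)⁴ = 241.9.
F_Q/F_P = (L_Q/L_P)/(d_Q/d_P)² = 241.9/16.00 = 15.12.
m_Q − m_P = −2.5 log₁₀(15.12) = -2.95.

-2.95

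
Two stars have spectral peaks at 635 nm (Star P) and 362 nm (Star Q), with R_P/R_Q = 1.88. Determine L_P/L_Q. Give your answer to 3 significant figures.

0.373

Wien's law gives T ∝ 1/λ_max, so T_P/T_Q = λ_Q/λ_P = 362/635 = 0.5701.
Then L ∝ R²T⁴ gives L_P/L_Q = (1.88)² × (0.5701)⁴ = 3.534 × 0.1056 = 0.3733.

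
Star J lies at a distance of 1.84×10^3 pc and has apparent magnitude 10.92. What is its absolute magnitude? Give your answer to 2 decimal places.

M = m − 5 log₁₀(d/10 pc) = 10.92 − 5 log₁₀(1.84×10^3/10)
  = 10.92 − 5 × 2.265 = 10.92 − 11.32 = -0.40.

-0.40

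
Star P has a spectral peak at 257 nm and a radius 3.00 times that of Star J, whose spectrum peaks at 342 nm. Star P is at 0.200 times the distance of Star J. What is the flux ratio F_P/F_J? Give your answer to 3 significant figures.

Wien's law: T_P/T_J = λ_J/λ_P = 342/257 = 1.331.
L_P/L_J = (R_P/R_J)²(T_P/T_J)⁴ = (3.00)²(1.331)⁴ = 28.22.
F_P/F_J = (L_P/L_J)/(d_P/d_J)² = 28.22/(0.200)² = 705.6.

706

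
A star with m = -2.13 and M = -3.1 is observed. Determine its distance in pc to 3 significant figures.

m − M = 5 log₁₀(d/10 pc)
-2.13 − (-3.1) = 0.97 = 5 log₁₀(d/10)
d = 10 × 10^(0.97/5) = 10 × 10^0.194 = 15.63 pc.

15.6 pc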